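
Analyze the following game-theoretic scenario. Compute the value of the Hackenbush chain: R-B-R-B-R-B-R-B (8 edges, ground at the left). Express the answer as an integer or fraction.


Edges (from ground): R-B-R-B-R-B-R-B
By Berlekamp's sign-expansion rule, a Blue-Red Hackenbush stalk has the value of the surreal number whose sign sequence is the edge sequence with B -> + and R -> -.
Sign sequence: -+-+-+-+
Trace the sign expansion in the surreal number tree, starting from 0:
Edge 1: R (sign -) -> bounds (-inf, 0), value = -1
Edge 2: B (sign +) -> bounds (-1, 0), value = -1/2
Edge 3: R (sign -) -> bounds (-1, -1/2), value = -3/4
Edge 4: B (sign +) -> bounds (-3/4, -1/2), value = -5/8
Edge 5: R (sign -) -> bounds (-3/4, -5/8), value = -11/16
Edge 6: B (sign +) -> bounds (-11/16, -5/8), value = -21/32
Edge 7: R (sign -) -> bounds (-11/16, -21/32), value = -43/64
Edge 8: B (sign +) -> bounds (-43/64, -21/32), value = -85/128
Game value = -85/128

-85/128


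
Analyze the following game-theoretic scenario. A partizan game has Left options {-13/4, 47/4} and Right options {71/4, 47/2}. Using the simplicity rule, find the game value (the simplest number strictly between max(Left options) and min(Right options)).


Left options: {-13/4, 47/4}, max = 47/4
Right options: {71/4, 47/2}, min = 71/4
All options are numbers and max(Left) < min(Right), so by the simplicity theorem the value is the simplest (earliest-born) number strictly between 47/4 and 71/4.
Integers 12 through 17 all lie strictly between 47/4 and 71/4.
Among integers, the simplest (lowest birthday = smallest |n|; 0 is born on day 0, +-n on day n) is 12.
No non-integer in the interval can be simpler: if x is a non-integer in the interval, then floor(x) or ceil(x) also lies in the interval (the interval contains an integer), and both are proper prefixes of x's sign expansion, i.e. born earlier. So the game value is 12.
Game value = 12

12


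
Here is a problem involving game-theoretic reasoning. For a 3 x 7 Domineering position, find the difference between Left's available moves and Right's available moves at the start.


Board is 3 x 7 (rows x cols).
Left (vertical) placements: (rows-1) * cols = 2 * 7 = 14
Right (horizontal) placements: rows * (cols-1) = 3 * 6 = 18
Advantage = Left - Right = 14 - 18 = -4

-4


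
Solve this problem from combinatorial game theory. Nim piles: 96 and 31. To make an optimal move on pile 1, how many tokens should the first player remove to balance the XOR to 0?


Piles: 96 and 31
Current XOR: 96 XOR 31 = 127 (non-zero, so this is an N-position).
To make the XOR zero, we need to find a move that balances the piles.
For pile 1 (size 96): target = 96 XOR 127 = 31
We reduce pile 1 from 96 to 31.
Tokens removed: 96 - 31 = 65
Verification: 31 XOR 31 = 0

65


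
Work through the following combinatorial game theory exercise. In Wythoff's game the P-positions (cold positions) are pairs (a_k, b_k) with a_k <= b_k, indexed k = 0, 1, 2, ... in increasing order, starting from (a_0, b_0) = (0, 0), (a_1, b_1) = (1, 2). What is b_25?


By Wythoff's theorem, a_k = floor(k * phi) and b_k = floor(k * phi^2) = a_k + k, where phi = (1 + sqrt(5))/2 is the golden ratio.
phi = (1 + sqrt(5))/2 = 1.618034
phi^2 = phi + 1 = 2.618034
k = 25
k * phi^2 = 25 * 2.618034 = 65.450850
b_25 = floor(k * phi^2) = 65 (check: a_25 + k = 40 + 25 = 65)

65


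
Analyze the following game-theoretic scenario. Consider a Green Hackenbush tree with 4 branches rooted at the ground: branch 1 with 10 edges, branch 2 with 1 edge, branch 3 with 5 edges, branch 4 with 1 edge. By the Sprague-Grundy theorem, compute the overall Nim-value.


The tree has 4 branches from the ground vertex.
In Green Hackenbush, the Nim-value of a simple path of length k is k.
Branch 1: length 10, Nim-value = 10
Branch 2: length 1, Nim-value = 1
Branch 3: length 5, Nim-value = 5
Branch 4: length 1, Nim-value = 1
Total Nim-value = XOR of all branch values:
0 XOR 10 = 10
10 XOR 1 = 11
11 XOR 5 = 14
14 XOR 1 = 15
Nim-value of the tree = 15

15


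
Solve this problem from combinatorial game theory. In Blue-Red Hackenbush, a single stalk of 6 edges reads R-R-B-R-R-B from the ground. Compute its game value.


Edges (from ground): R-R-B-R-R-B
By Berlekamp's sign-expansion rule, a Blue-Red Hackenbush stalk has the value of the surreal number whose sign sequence is the edge sequence with B -> + and R -> -.
Sign sequence: --+--+
Trace the sign expansion in the surreal number tree, starting from 0:
Edge 1: R (sign -) -> bounds (-inf, 0), value = -1
Edge 2: R (sign -) -> bounds (-inf, -1), value = -2
Edge 3: B (sign +) -> bounds (-2, -1), value = -3/2
Edge 4: R (sign -) -> bounds (-2, -3/2), value = -7/4
Edge 5: R (sign -) -> bounds (-2, -7/4), value = -15/8
Edge 6: B (sign +) -> bounds (-15/8, -7/4), value = -29/16
Game value = -29/16

-29/16


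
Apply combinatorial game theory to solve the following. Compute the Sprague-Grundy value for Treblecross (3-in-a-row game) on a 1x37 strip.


Treblecross: place X on empty cells; 3-in-a-row wins.
Playing within two cells of an existing X lets the opponent win at once, so sensible play treats the cells i-2..i+2 around each X as dead. The player left with no safe cell loses, so this is a normal-play take-away game on strips of safe cells.
Placing X at cell i (0-indexed) of a strip of k safe cells leaves independent strips of sizes max(0, i-2) and max(0, k-i-3). Hence G(k) = mex{ G(max(0,i-2)) XOR G(max(0,k-i-3)) : 0 <= i < k }, with G(0) = 0.
G(1): splits (0,0):0^0=0 -> mex({0}) = 1
G(2): splits (0,0):0^0=0 -> mex({0}) = 1
G(3): splits (0,0):0^0=0 -> mex({0}) = 1
G(4): splits (0,1):0^1=1 (0,0):0^0=0 -> mex({0, 1}) = 2
G(5): splits (0,2):0^1=1 (0,1):0^1=1 (0,0):0^0=0 -> mex({0, 1}) = 2
G(6) = mex({1}) = 0
G(7) = mex({0, 1, 2}) = 3
G(8) = mex({0, 1, 2}) = 3
G(9) = mex({0, 2}) = 1
G(10) = mex({0, 2, 3}) = 1
G(11) = mex({0, 3}) = 1
G(12) = mex({1, 3}) = 0
G(13) = mex({0, 1, 2, 3}) = 4
G(14) = mex({0, 1, 2}) = 3
G(15) = mex({0, 1, 2}) = 3
G(16) = mex({0, 1, 2, 4}) = 3
G(17) = mex({0, 1, 3, 4}) = 2
G(18) = mex({0, 1, 3, 4}) = 2
G(19) = mex({0, 1, 3, 5}) = 2
G(20) = mex({0, 1, 2, 3, 5}) = 4
G(21) = mex({0, 1, 2, 3, 5}) = 4
G(22) = mex({1, 2, 6}) = 0
G(23) = mex({0, 1, 2, 3, 4, 6}) = 5
G(24) = mex({0, 1, 2, 3, 4}) = 5
G(25) = mex({0, 1, 3, 4, 7}) = 2
G(26) = mex({0, 1, 3, 4, 5, 7}) = 2
G(27) = mex({0, 1, 3, 5}) = 2
G(28) = mex({0, 1, 2, 5}) = 3
G(29) = mex({0, 1, 2, 4, 5, 6}) = 3
G(30) = mex({1, 2, 4, 6}) = 0
G(31) = mex({0, 1, 2, 3, 4, 6}) = 5
G(32) = mex({1, 2, 3, 4, 7}) = 0
G(33) = mex({0, 3, 7}) = 1
G(34) = mex({0, 2, 3, 5, 7}) = 1
G(35) = mex({0, 2, 3, 5, 6}) = 1
G(36) = mex({0, 1, 2, 5, 6}) = 3
G(37) = mex({0, 1, 2, 4, 5, 6}) = 3
Therefore G(37) = 3.

3


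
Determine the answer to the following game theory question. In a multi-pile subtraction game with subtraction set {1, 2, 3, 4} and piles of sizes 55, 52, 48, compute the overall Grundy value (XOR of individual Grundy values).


Subtraction set: {1, 2, 3, 4}
For this subtraction set, G(n) = n mod 5 (period = max + 1 = 5).
Pile 1 (size 55): G(55) = 55 mod 5 = 0
Pile 2 (size 52): G(52) = 52 mod 5 = 2
Pile 3 (size 48): G(48) = 48 mod 5 = 3
Total Grundy value = XOR of all: 0 XOR 2 XOR 3 = 1

1


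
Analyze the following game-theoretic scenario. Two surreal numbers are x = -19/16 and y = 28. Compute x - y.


x = -19/16, y = 28
Converting to common denominator: 16
x = -19/16, y = 448/16
x - y = -19/16 - 28 = -467/16

-467/16


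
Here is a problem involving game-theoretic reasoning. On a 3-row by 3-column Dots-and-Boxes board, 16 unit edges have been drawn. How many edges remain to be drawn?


Grid: 3 x 3 boxes, i.e. 4 rows and 4 columns of dots.
Horizontal edges: (rows + 1) * cols = 4 * 3 = 12
Vertical edges: rows * (cols + 1) = 3 * 4 = 12
Total edges: 12 + 12 = 24
Edges drawn: 16
Remaining: 24 - 16 = 8

8


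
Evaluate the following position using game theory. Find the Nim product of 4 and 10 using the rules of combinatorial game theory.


Nim multiplication is bilinear over XOR: (u XOR v) * w = (u*w) XOR (v*w).
So we split each operand into its bit components and XOR the pairwise Nim products.
4 = 4 (as XOR of powers of 2).
10 = 2 + 8 (as XOR of powers of 2).
Using the standard Nim-product table on single bits:
  2*2 = 3,   2*4 = 8,   2*8 = 12,
  4*4 = 6,   4*8 = 11,  8*8 = 13,
and  1*x = x (identity), k*l = l*k (commutative).
Pairwise Nim products:
  4 * 2 = 8
  4 * 8 = 11
XOR them: 8 XOR 11 = 3.
Result: 4 * 10 = 3 (in Nim).

3


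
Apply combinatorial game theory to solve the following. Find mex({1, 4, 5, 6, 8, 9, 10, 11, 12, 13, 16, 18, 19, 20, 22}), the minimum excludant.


Set = {1, 4, 5, 6, 8, 9, 10, 11, 12, 13, 16, 18, 19, 20, 22}
0 is NOT in the set. This is the mex.
mex = 0

0


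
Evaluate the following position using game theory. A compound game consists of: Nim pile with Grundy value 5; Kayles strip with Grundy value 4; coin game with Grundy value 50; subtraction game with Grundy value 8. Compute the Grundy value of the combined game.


By the Sprague-Grundy theorem, the Grundy value of a sum of games is the XOR of individual Grundy values.
Nim pile: Grundy value = 5. Running XOR: 0 XOR 5 = 5
Kayles strip: Grundy value = 4. Running XOR: 5 XOR 4 = 1
coin game: Grundy value = 50. Running XOR: 1 XOR 50 = 51
subtraction game: Grundy value = 8. Running XOR: 51 XOR 8 = 59
The combined Grundy value is 59.

59


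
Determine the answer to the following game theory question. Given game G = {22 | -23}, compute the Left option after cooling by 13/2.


Original game: {22 | -23} (a switch {a | b} with a > b).
Cooling by t (for t below the temperature (a - b)/2 = 45/2) taxes each move by t: {a | b} cooled by t is {a - t | b + t}.
Cooling amount: t = 13/2
Cooled Left option: 22 - 13/2 = 31/2
Cooled Right option: -23 + 13/2 = -33/2
Cooled game: {31/2 | -33/2}
Left option = 31/2

31/2


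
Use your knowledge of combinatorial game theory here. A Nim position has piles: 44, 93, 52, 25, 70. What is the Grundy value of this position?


We need the XOR (exclusive or) of all pile sizes.
After XOR-ing pile 1 (size 44): 0 XOR 44 = 44
After XOR-ing pile 2 (size 93): 44 XOR 93 = 113
After XOR-ing pile 3 (size 52): 113 XOR 52 = 69
After XOR-ing pile 4 (size 25): 69 XOR 25 = 92
After XOR-ing pile 5 (size 70): 92 XOR 70 = 26
The Nim-value of this position is 26.

26


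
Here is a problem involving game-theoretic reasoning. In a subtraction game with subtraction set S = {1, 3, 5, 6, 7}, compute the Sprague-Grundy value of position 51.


The subtraction set is S = {1, 3, 5, 6, 7}.
G(k) = mex{ G(k - s) : s in S, s <= k }. We compute iteratively: G(0) = 0.
G(1) = mex({0}) = 1
G(2) = mex({1}) = 0
G(3) = mex({0}) = 1
G(4) = mex({1}) = 0
G(5) = mex({0}) = 1
G(6) = mex({0, 1}) = 2
G(7) = mex({0, 1, 2}) = 3
G(8) = mex({0, 1, 3}) = 2
G(9) = mex({0, 1, 2}) = 3
G(10) = mex({0, 1, 3}) = 2
G(11) = mex({0, 1, 2}) = 3
G(12) = mex({1, 2, 3}) = 0
G(13) = mex({0, 2, 3}) = 1
G(14) = mex({1, 2, 3}) = 0
G(15) = mex({0, 2, 3}) = 1
G(16) = mex({1, 2, 3}) = 0
G(17) = mex({0, 2, 3}) = 1
G(18) = mex({0, 1, 3}) = 2
Observe that G(12)..G(18) = 0, 1, 0, 1, 0, 1, 2 repeats G(0)..G(6) = 0, 1, 0, 1, 0, 1, 2.
For k >= max(S) = 7, G(k) is determined by the previous 7 values G(k-7)..G(k-1); a window of 7 consecutive values has recurred shifted by 12, so by induction G(k + 12) = G(k) for all k >= 0: the sequence is periodic from the start with period 12.
One period: G(0..11) = 0, 1, 0, 1, 0, 1, 2, 3, 2, 3, 2, 3.
51 mod 12 = 3, so G(51) = G(3) = 1.

1


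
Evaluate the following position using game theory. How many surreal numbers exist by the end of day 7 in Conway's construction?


Day 0: {|} = 0 is born. Count = 1.
Day n: the number of surreal numbers born by day n is 2^(n+1) - 1.
By day 0: 2^1 - 1 = 1
By day 1: 2^2 - 1 = 3
By day 2: 2^3 - 1 = 7
By day 3: 2^4 - 1 = 15
By day 4: 2^5 - 1 = 31
By day 5: 2^6 - 1 = 63
By day 6: 2^7 - 1 = 127
By day 7: 2^8 - 1 = 255
By day 7: 255 surreal numbers.

255


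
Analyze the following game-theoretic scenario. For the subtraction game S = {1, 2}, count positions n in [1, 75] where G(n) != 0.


Subtraction set S = {1, 2}, so G(n) = n mod 3.
G(n) = 0 when n is a multiple of 3.
Multiples of 3 in [1, 75]: 25
N-positions (nonzero Grundy) = 75 - 25 = 50

50


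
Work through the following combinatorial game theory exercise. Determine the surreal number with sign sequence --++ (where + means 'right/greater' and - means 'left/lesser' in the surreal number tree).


Sign expansion: --++
Rule: track bounds (lo, hi), initially (-inf, +inf). On '+', the current value becomes lo and we move to the simplest number in (value, hi): value + 1 if hi = +inf, otherwise the midpoint (value + hi)/2. On '-', the current value becomes hi and we move to value - 1 if lo = -inf, otherwise the midpoint (lo + value)/2.
Start at 0.
Step 1: sign = -, move left. Bounds: (-inf, 0). Value = -1
Step 2: sign = -, move left. Bounds: (-inf, -1). Value = -2
Step 3: sign = +, move right. Bounds: (-2, -1). Value = -3/2
Step 4: sign = +, move right. Bounds: (-3/2, -1). Value = -5/4
The surreal number with sign expansion --++ is -5/4.

-5/4


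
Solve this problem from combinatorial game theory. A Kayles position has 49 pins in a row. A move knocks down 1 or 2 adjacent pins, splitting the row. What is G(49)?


Kayles: a move removes 1 or 2 adjacent pins from a contiguous row.
Removing pins from a row of k leaves two independent rows (a, b) with a + b = k - 1 (one pin) or a + b = k - 2 (two pins); an end removal gives a = 0.
By Sprague-Grundy, G(k) = mex{ G(a) XOR G(b) } over all these splits. G(0) = 0.
G(1): splits (0,0):0^0=0 -> mex({0}) = 1
G(2): splits (0,1):0^1=1 (0,0):0^0=0 -> mex({0, 1}) = 2
G(3): splits (0,2):0^2=2 (1,1):1^1=0 (0,1):0^1=1 -> mex({0, 1, 2}) = 3
G(4): splits (0,3):0^3=3 (1,2):1^2=3 (0,2):0^2=2 (1,1):1^1=0 -> mex({0, 2, 3}) = 1
G(5): splits (0,4):0^1=1 (1,3):1^3=2 (2,2):2^2=0 (0,3):0^3=3 (1,2):1^2=3 -> mex({0, 1, 2, 3}) = 4
G(6) = mex({0, 1, 2, 4}) = 3
G(7) = mex({0, 1, 3, 4, 5}) = 2
G(8) = mex({0, 2, 3, 5, 6}) = 1
G(9) = mex({0, 1, 2, 3, 6, 7}) = 4
G(10) = mex({0, 1, 3, 4, 5, 7}) = 2
G(11) = mex({0, 1, 2, 3, 4, 5}) = 6
G(12) = mex({0, 1, 2, 3, 5, 6, 7}) = 4
G(13) = mex({0, 2, 3, 4, 6, 7}) = 1
G(14) = mex({0, 1, 4, 5, 6, 7}) = 2
G(15) = mex({0, 1, 2, 3, 4, 5, 6}) = 7
G(16) = mex({0, 2, 3, 5, 6, 7}) = 1
G(17) = mex({0, 1, 2, 3, 5, 6, 7}) = 4
G(18) = mex({0, 1, 2, 4, 5, 6}) = 3
G(19) = mex({0, 1, 3, 4, 5, 7}) = 2
G(20) = mex({0, 2, 3, 4, 5, 6, 7}) = 1
G(21) = mex({0, 1, 2, 3, 5, 6, 7}) = 4
G(22) = mex({0, 1, 2, 3, 4, 5, 7}) = 6
G(23) = mex({0, 1, 2, 3, 4, 5, 6}) = 7
G(24) = mex({0, 1, 2, 3, 5, 6, 7}) = 4
G(25) = mex({0, 2, 3, 4, 6, 7}) = 1
G(26) = mex({0, 1, 3, 4, 5, 6, 7}) = 2
G(27) = mex({0, 1, 2, 3, 4, 5, 6, 7}) = 8
G(28) = mex({0, 1, 2, 3, 4, 6, 7, 8}) = 5
G(29) = mex({0, 1, 2, 3, 5, 6, 7, 8, 9}) = 4
G(30) = mex({0, 1, 2, 3, 4, 5, 6, 9, 10}) = 7
G(31) = mex({0, 1, 3, 4, 5, 7, 10, 11}) = 2
G(32) = mex({0, 2, 3, 4, 5, 6, 7, 9, 11}) = 1
G(33) = mex({0, 1, 2, 3, 4, 5, 6, 7, 9, 12}) = 8
G(34) = mex({0, 1, 2, 3, 4, 5, 7, 8, 11, 12}) = 6
G(35) = mex({0, 1, 2, 3, 4, 5, 6, 8, 9, 10, 11}) = 7
G(36) = mex({0, 1, 2, 3, 5, 6, 7, 9, 10}) = 4
G(37) = mex({0, 2, 3, 4, 6, 7, 9, 10, 11, 12}) = 1
G(38) = mex({0, 1, 3, 4, 5, 6, 7, 9, 10, 11, 12}) = 2
G(39) = mex({0, 1, 2, 4, 5, 6, 7, 9, 10, 12, 14}) = 3
G(40) = mex({0, 2, 3, 4, 6, 7, 11, 12, 14}) = 1
G(41) = mex({0, 1, 2, 3, 5, 6, 7, 9, 10, 11, 12}) = 4
G(42) = mex({0, 1, 2, 3, 4, 5, 6, 9, 10}) = 7
G(43) = mex({0, 1, 3, 4, 5, 7, 9, 10, 12, 15}) = 2
G(44) = mex({0, 2, 3, 4, 5, 6, 7, 9, 10, 12, 15}) = 1
G(45) = mex({0, 1, 2, 3, 4, 5, 6, 7, 9, 10, 12, 14}) = 8
G(46) = mex({0, 1, 3, 4, 5, 7, 8, 11, 12, 14}) = 2
G(47) = mex({0, 1, 2, 3, 4, 5, 6, 8, 9, 10, 11, 12}) = 7
G(48) = mex({0, 1, 2, 3, 5, 6, 7, 9, 10}) = 4
G(49) = mex({0, 2, 3, 4, 6, 7, 9, 10, 11, 12, 15}) = 1
Therefore G(49) = 1.

1


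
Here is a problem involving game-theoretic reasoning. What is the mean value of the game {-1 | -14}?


Game = {-1 | -14}, a switch {a | b} with numbers a > b.
Its thermograph has left wall a - t and right wall b + t, which meet at t = (a - b)/2, where both equal (a + b)/2. So the mast (mean value) is at (a + b)/2.
Mean = (-1 + (-14))/2 = -15/2 = -15/2

-15/2


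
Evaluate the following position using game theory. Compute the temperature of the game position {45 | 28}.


The game is {45 | 28}, a switch {a | b} with numbers a > b.
Cooling {a | b} by t gives {a - t | b + t}, which stops being hot when a - t = b + t, i.e. at t = (a - b)/2. So the temperature of a switch is (a - b)/2.
Temperature = (Left option - Right option) / 2
= (45 - (28)) / 2
= 17 / 2
= 17/2

17/2


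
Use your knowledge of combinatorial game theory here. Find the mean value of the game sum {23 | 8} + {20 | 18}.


G1 = {23 | 8}, G2 = {20 | 18}
Each is a switch {a | b} with numbers a > b; its mean value is (a + b)/2, and mean value is additive over game sums: m(G1 + G2) = m(G1) + m(G2).
Mean of G1 = (23 + (8))/2 = 31/2 = 31/2
Mean of G2 = (20 + (18))/2 = 38/2 = 19
Mean of G1 + G2 = 31/2 + 19 = 69/2

69/2


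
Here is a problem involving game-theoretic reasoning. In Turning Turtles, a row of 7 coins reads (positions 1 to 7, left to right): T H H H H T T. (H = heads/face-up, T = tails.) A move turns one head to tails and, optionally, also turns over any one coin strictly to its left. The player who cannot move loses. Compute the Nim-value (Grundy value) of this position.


Coins: T H H H H T T
Key fact: a single head at position k behaves exactly like a Nim heap of size k (turning it to T and optionally flipping a coin at j < k corresponds to moving the heap from k to j, or to 0), and heads combine as a disjunctive sum (two heads at the same place would cancel, matching j XOR j = 0). So the Nim-value is the XOR of the 1-indexed positions of the heads.
Face-up positions (1-indexed): [2, 3, 4, 5]
XOR 0 with 2: 0 XOR 2 = 2
XOR 2 with 3: 2 XOR 3 = 1
XOR 1 with 4: 1 XOR 4 = 5
XOR 5 with 5: 5 XOR 5 = 0
Nim-value = 0

0


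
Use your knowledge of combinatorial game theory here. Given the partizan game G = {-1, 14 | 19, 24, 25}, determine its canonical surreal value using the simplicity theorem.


Left options: {-1, 14}, max = 14
Right options: {19, 24, 25}, min = 19
All options are numbers and max(Left) < min(Right), so by the simplicity theorem the value is the simplest (earliest-born) number strictly between 14 and 19.
Integers 15 through 18 all lie strictly between 14 and 19.
Among integers, the simplest (lowest birthday = smallest |n|; 0 is born on day 0, +-n on day n) is 15.
No non-integer in the interval can be simpler: if x is a non-integer in the interval, then floor(x) or ceil(x) also lies in the interval (the interval contains an integer), and both are proper prefixes of x's sign expansion, i.e. born earlier. So the game value is 15.
Game value = 15

15


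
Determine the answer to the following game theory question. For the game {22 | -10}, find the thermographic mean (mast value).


Game = {22 | -10}, a switch {a | b} with numbers a > b.
Its thermograph has left wall a - t and right wall b + t, which meet at t = (a - b)/2, where both equal (a + b)/2. So the mast (mean value) is at (a + b)/2.
Mean = (22 + (-10))/2 = 12/2 = 6

6


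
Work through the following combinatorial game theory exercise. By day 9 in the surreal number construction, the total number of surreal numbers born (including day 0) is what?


Day 0: {|} = 0 is born. Count = 1.
Day n: the number of surreal numbers born by day n is 2^(n+1) - 1.
By day 0: 2^1 - 1 = 1
By day 1: 2^2 - 1 = 3
By day 2: 2^3 - 1 = 7
By day 3: 2^4 - 1 = 15
By day 4: 2^5 - 1 = 31
By day 5: 2^6 - 1 = 63
By day 6: 2^7 - 1 = 127
By day 7: 2^8 - 1 = 255
By day 8: 2^9 - 1 = 511
By day 9: 2^10 - 1 = 1023
By day 9: 1023 surreal numbers.

1023


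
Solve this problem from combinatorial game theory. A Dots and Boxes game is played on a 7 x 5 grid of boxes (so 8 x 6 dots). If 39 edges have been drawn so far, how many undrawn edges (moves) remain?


Grid: 7 x 5 boxes, i.e. 8 rows and 6 columns of dots.
Horizontal edges: (rows + 1) * cols = 8 * 5 = 40
Vertical edges: rows * (cols + 1) = 7 * 6 = 42
Total edges: 40 + 42 = 82
Edges drawn: 39
Remaining: 82 - 39 = 43

43


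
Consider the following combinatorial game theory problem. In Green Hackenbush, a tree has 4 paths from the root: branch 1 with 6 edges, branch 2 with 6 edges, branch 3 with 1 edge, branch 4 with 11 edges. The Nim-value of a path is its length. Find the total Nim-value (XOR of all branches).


The tree has 4 branches from the ground vertex.
In Green Hackenbush, the Nim-value of a simple path of length k is k.
Branch 1: length 6, Nim-value = 6
Branch 2: length 6, Nim-value = 6
Branch 3: length 1, Nim-value = 1
Branch 4: length 11, Nim-value = 11
Total Nim-value = XOR of all branch values:
0 XOR 6 = 6
6 XOR 6 = 0
0 XOR 1 = 1
1 XOR 11 = 10
Nim-value of the tree = 10

10


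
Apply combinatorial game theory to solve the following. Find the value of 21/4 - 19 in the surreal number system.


x = 21/4, y = 19
Converting to common denominator: 4
x = 21/4, y = 76/4
x - y = 21/4 - 19 = -55/4

-55/4


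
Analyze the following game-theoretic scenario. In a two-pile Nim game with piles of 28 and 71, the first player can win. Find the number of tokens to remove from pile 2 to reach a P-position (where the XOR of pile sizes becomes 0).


Piles: 28 and 71
Current XOR: 28 XOR 71 = 91 (non-zero, so this is an N-position).
To make the XOR zero, we need to find a move that balances the piles.
For pile 2 (size 71): target = 71 XOR 91 = 28
We reduce pile 2 from 71 to 28.
Tokens removed: 71 - 28 = 43
Verification: 28 XOR 28 = 0

43


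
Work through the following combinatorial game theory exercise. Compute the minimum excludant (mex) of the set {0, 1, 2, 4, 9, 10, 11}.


Set = {0, 1, 2, 4, 9, 10, 11}
0 is in the set.
1 is in the set.
2 is in the set.
3 is NOT in the set. This is the mex.
mex = 3

3


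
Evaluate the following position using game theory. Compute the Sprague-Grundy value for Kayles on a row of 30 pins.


Kayles: a move removes 1 or 2 adjacent pins from a contiguous row.
Removing pins from a row of k leaves two independent rows (a, b) with a + b = k - 1 (one pin) or a + b = k - 2 (two pins); an end removal gives a = 0.
By Sprague-Grundy, G(k) = mex{ G(a) XOR G(b) } over all these splits. G(0) = 0.
G(1): splits (0,0):0^0=0 -> mex({0}) = 1
G(2): splits (0,1):0^1=1 (0,0):0^0=0 -> mex({0, 1}) = 2
G(3): splits (0,2):0^2=2 (1,1):1^1=0 (0,1):0^1=1 -> mex({0, 1, 2}) = 3
G(4): splits (0,3):0^3=3 (1,2):1^2=3 (0,2):0^2=2 (1,1):1^1=0 -> mex({0, 2, 3}) = 1
G(5): splits (0,4):0^1=1 (1,3):1^3=2 (2,2):2^2=0 (0,3):0^3=3 (1,2):1^2=3 -> mex({0, 1, 2, 3}) = 4
G(6) = mex({0, 1, 2, 4}) = 3
G(7) = mex({0, 1, 3, 4, 5}) = 2
G(8) = mex({0, 2, 3, 5, 6}) = 1
G(9) = mex({0, 1, 2, 3, 6, 7}) = 4
G(10) = mex({0, 1, 3, 4, 5, 7}) = 2
G(11) = mex({0, 1, 2, 3, 4, 5}) = 6
G(12) = mex({0, 1, 2, 3, 5, 6, 7}) = 4
G(13) = mex({0, 2, 3, 4, 6, 7}) = 1
G(14) = mex({0, 1, 4, 5, 6, 7}) = 2
G(15) = mex({0, 1, 2, 3, 4, 5, 6}) = 7
G(16) = mex({0, 2, 3, 5, 6, 7}) = 1
G(17) = mex({0, 1, 2, 3, 5, 6, 7}) = 4
G(18) = mex({0, 1, 2, 4, 5, 6}) = 3
G(19) = mex({0, 1, 3, 4, 5, 7}) = 2
G(20) = mex({0, 2, 3, 4, 5, 6, 7}) = 1
G(21) = mex({0, 1, 2, 3, 5, 6, 7}) = 4
G(22) = mex({0, 1, 2, 3, 4, 5, 7}) = 6
G(23) = mex({0, 1, 2, 3, 4, 5, 6}) = 7
G(24) = mex({0, 1, 2, 3, 5, 6, 7}) = 4
G(25) = mex({0, 2, 3, 4, 6, 7}) = 1
G(26) = mex({0, 1, 3, 4, 5, 6, 7}) = 2
G(27) = mex({0, 1, 2, 3, 4, 5, 6, 7}) = 8
G(28) = mex({0, 1, 2, 3, 4, 6, 7, 8}) = 5
G(29) = mex({0, 1, 2, 3, 5, 6, 7, 8, 9}) = 4
G(30) = mex({0, 1, 2, 3, 4, 5, 6, 9, 10}) = 7
Therefore G(30) = 7.

7


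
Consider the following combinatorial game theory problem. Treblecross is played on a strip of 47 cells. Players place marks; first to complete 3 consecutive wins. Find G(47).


Treblecross: place X on empty cells; 3-in-a-row wins.
Playing within two cells of an existing X lets the opponent win at once, so sensible play treats the cells i-2..i+2 around each X as dead. The player left with no safe cell loses, so this is a normal-play take-away game on strips of safe cells.
Placing X at cell i (0-indexed) of a strip of k safe cells leaves independent strips of sizes max(0, i-2) and max(0, k-i-3). Hence G(k) = mex{ G(max(0,i-2)) XOR G(max(0,k-i-3)) : 0 <= i < k }, with G(0) = 0.
G(1): splits (0,0):0^0=0 -> mex({0}) = 1
G(2): splits (0,0):0^0=0 -> mex({0}) = 1
G(3): splits (0,0):0^0=0 -> mex({0}) = 1
G(4): splits (0,1):0^1=1 (0,0):0^0=0 -> mex({0, 1}) = 2
G(5): splits (0,2):0^1=1 (0,1):0^1=1 (0,0):0^0=0 -> mex({0, 1}) = 2
G(6) = mex({1}) = 0
G(7) = mex({0, 1, 2}) = 3
G(8) = mex({0, 1, 2}) = 3
G(9) = mex({0, 2}) = 1
G(10) = mex({0, 2, 3}) = 1
G(11) = mex({0, 3}) = 1
G(12) = mex({1, 3}) = 0
G(13) = mex({0, 1, 2, 3}) = 4
G(14) = mex({0, 1, 2}) = 3
G(15) = mex({0, 1, 2}) = 3
G(16) = mex({0, 1, 2, 4}) = 3
G(17) = mex({0, 1, 3, 4}) = 2
G(18) = mex({0, 1, 3, 4}) = 2
G(19) = mex({0, 1, 3, 5}) = 2
G(20) = mex({0, 1, 2, 3, 5}) = 4
G(21) = mex({0, 1, 2, 3, 5}) = 4
G(22) = mex({1, 2, 6}) = 0
G(23) = mex({0, 1, 2, 3, 4, 6}) = 5
G(24) = mex({0, 1, 2, 3, 4}) = 5
G(25) = mex({0, 1, 3, 4, 7}) = 2
G(26) = mex({0, 1, 3, 4, 5, 7}) = 2
G(27) = mex({0, 1, 3, 5}) = 2
G(28) = mex({0, 1, 2, 5}) = 3
G(29) = mex({0, 1, 2, 4, 5, 6}) = 3
G(30) = mex({1, 2, 4, 6}) = 0
G(31) = mex({0, 1, 2, 3, 4, 6}) = 5
G(32) = mex({1, 2, 3, 4, 7}) = 0
G(33) = mex({0, 3, 7}) = 1
G(34) = mex({0, 2, 3, 5, 7}) = 1
G(35) = mex({0, 2, 3, 5, 6}) = 1
G(36) = mex({0, 1, 2, 5, 6}) = 3
G(37) = mex({0, 1, 2, 4, 5, 6}) = 3
G(38) = mex({0, 1, 2, 4}) = 3
G(39) = mex({0, 1, 2, 3, 4, 7}) = 5
G(40) = mex({0, 1, 2, 3, 4, 5, 7}) = 6
G(41) = mex({0, 1, 2, 3, 5, 7}) = 4
G(42) = mex({0, 1, 2, 3, 5, 6, 7}) = 4
G(43) = mex({0, 2, 3, 5, 6}) = 1
G(44) = mex({1, 2, 3, 4, 5, 6}) = 0
G(45) = mex({0, 1, 2, 3, 4, 6, 7}) = 5
G(46) = mex({0, 1, 2, 3, 4, 7}) = 5
G(47) = mex({0, 1, 2, 3, 4, 5, 7}) = 6
Therefore G(47) = 6.

6


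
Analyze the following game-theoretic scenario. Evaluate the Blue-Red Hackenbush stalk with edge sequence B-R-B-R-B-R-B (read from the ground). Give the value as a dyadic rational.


Edges (from ground): B-R-B-R-B-R-B
By Berlekamp's sign-expansion rule, a Blue-Red Hackenbush stalk has the value of the surreal number whose sign sequence is the edge sequence with B -> + and R -> -.
Sign sequence: +-+-+-+
Trace the sign expansion in the surreal number tree, starting from 0:
Edge 1: B (sign +) -> bounds (0, +inf), value = 1
Edge 2: R (sign -) -> bounds (0, 1), value = 1/2
Edge 3: B (sign +) -> bounds (1/2, 1), value = 3/4
Edge 4: R (sign -) -> bounds (1/2, 3/4), value = 5/8
Edge 5: B (sign +) -> bounds (5/8, 3/4), value = 11/16
Edge 6: R (sign -) -> bounds (5/8, 11/16), value = 21/32
Edge 7: B (sign +) -> bounds (21/32, 11/16), value = 43/64
Game value = 43/64

43/64


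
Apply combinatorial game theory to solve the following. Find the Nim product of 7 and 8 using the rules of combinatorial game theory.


Nim multiplication is bilinear over XOR: (u XOR v) * w = (u*w) XOR (v*w).
So we split each operand into its bit components and XOR the pairwise Nim products.
7 = 1 + 2 + 4 (as XOR of powers of 2).
8 = 8 (as XOR of powers of 2).
Using the standard Nim-product table on single bits:
  2*2 = 3,   2*4 = 8,   2*8 = 12,
  4*4 = 6,   4*8 = 11,  8*8 = 13,
and  1*x = x (identity), k*l = l*k (commutative).
Pairwise Nim products:
  1 * 8 = 8
  2 * 8 = 12
  4 * 8 = 11
XOR them: 8 XOR 12 XOR 11 = 15.
Result: 7 * 8 = 15 (in Nim).

15


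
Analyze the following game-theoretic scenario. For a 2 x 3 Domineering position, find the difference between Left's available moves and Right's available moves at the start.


Board is 2 x 3 (rows x cols).
Left (vertical) placements: (rows-1) * cols = 1 * 3 = 3
Right (horizontal) placements: rows * (cols-1) = 2 * 2 = 4
Advantage = Left - Right = 3 - 4 = -1

-1


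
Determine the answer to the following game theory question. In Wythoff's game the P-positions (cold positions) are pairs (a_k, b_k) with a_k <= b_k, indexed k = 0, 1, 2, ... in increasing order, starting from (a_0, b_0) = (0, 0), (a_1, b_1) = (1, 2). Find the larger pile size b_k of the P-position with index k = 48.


By Wythoff's theorem, a_k = floor(k * phi) and b_k = floor(k * phi^2) = a_k + k, where phi = (1 + sqrt(5))/2 is the golden ratio.
phi = (1 + sqrt(5))/2 = 1.618034
phi^2 = phi + 1 = 2.618034
k = 48
k * phi^2 = 48 * 2.618034 = 125.665631
b_48 = floor(k * phi^2) = 125 (check: a_48 + k = 77 + 48 = 125)

125


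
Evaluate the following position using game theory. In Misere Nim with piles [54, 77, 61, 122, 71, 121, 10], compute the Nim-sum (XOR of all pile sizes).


We need the XOR (exclusive or) of all pile sizes.
After XOR-ing pile 1 (size 54): 0 XOR 54 = 54
After XOR-ing pile 2 (size 77): 54 XOR 77 = 123
After XOR-ing pile 3 (size 61): 123 XOR 61 = 70
After XOR-ing pile 4 (size 122): 70 XOR 122 = 60
After XOR-ing pile 5 (size 71): 60 XOR 71 = 123
After XOR-ing pile 6 (size 121): 123 XOR 121 = 2
After XOR-ing pile 7 (size 10): 2 XOR 10 = 8
The Nim-value of this position is 8.

8


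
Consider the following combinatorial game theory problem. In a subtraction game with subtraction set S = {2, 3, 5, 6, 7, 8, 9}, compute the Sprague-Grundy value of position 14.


The subtraction set is S = {2, 3, 5, 6, 7, 8, 9}.
G(k) = mex{ G(k - s) : s in S, s <= k }. We compute iteratively: G(0) = 0.
G(1) = mex({}) = 0
G(2) = mex({0}) = 1
G(3) = mex({0}) = 1
G(4) = mex({0, 1}) = 2
G(5) = mex({0, 1}) = 2
G(6) = mex({0, 1, 2}) = 3
G(7) = mex({0, 1, 2}) = 3
G(8) = mex({0, 1, 2, 3}) = 4
G(9) = mex({0, 1, 2, 3}) = 4
G(10) = mex({0, 1, 2, 3, 4}) = 5
G(11) = mex({1, 2, 3, 4}) = 0
G(12) = mex({1, 2, 3, 4, 5}) = 0
G(13) = mex({0, 2, 3, 4, 5}) = 1
G(14) = mex({0, 2, 3, 4}) = 1
Therefore G(14) = 1.

1


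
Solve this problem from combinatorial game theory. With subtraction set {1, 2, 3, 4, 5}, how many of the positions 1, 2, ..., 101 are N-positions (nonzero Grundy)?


Subtraction set S = {1, 2, 3, 4, 5}, so G(n) = n mod 6.
G(n) = 0 when n is a multiple of 6.
Multiples of 6 in [1, 101]: 16
N-positions (nonzero Grundy) = 101 - 16 = 85

85


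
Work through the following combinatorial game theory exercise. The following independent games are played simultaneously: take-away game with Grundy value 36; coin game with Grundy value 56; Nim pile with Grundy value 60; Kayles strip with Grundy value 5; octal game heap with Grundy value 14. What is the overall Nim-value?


By the Sprague-Grundy theorem, the Grundy value of a sum of games is the XOR of individual Grundy values.
take-away game: Grundy value = 36. Running XOR: 0 XOR 36 = 36
coin game: Grundy value = 56. Running XOR: 36 XOR 56 = 28
Nim pile: Grundy value = 60. Running XOR: 28 XOR 60 = 32
Kayles strip: Grundy value = 5. Running XOR: 32 XOR 5 = 37
octal game heap: Grundy value = 14. Running XOR: 37 XOR 14 = 43
The combined Grundy value is 43.

43


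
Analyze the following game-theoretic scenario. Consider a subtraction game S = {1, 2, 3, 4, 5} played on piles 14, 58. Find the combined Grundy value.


Subtraction set: {1, 2, 3, 4, 5}
For this subtraction set, G(n) = n mod 6 (period = max + 1 = 6).
Pile 1 (size 14): G(14) = 14 mod 6 = 2
Pile 2 (size 58): G(58) = 58 mod 6 = 4
Total Grundy value = XOR of all: 2 XOR 4 = 6

6


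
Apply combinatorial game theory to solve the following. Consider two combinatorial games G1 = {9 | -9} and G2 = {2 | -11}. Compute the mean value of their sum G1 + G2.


G1 = {9 | -9}, G2 = {2 | -11}
Each is a switch {a | b} with numbers a > b; its mean value is (a + b)/2, and mean value is additive over game sums: m(G1 + G2) = m(G1) + m(G2).
Mean of G1 = (9 + (-9))/2 = 0/2 = 0
Mean of G2 = (2 + (-11))/2 = -9/2 = -9/2
Mean of G1 + G2 = 0 + -9/2 = -9/2

-9/2


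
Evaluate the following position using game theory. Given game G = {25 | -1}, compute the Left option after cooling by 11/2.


Original game: {25 | -1} (a switch {a | b} with a > b).
Cooling by t (for t below the temperature (a - b)/2 = 13) taxes each move by t: {a | b} cooled by t is {a - t | b + t}.
Cooling amount: t = 11/2
Cooled Left option: 25 - 11/2 = 39/2
Cooled Right option: -1 + 11/2 = 9/2
Cooled game: {39/2 | 9/2}
Left option = 39/2

39/2


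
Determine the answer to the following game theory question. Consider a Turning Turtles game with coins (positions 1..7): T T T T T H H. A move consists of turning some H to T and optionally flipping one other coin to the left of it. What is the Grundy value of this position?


Coins: T T T T T H H
Key fact: a single head at position k behaves exactly like a Nim heap of size k (turning it to T and optionally flipping a coin at j < k corresponds to moving the heap from k to j, or to 0), and heads combine as a disjunctive sum (two heads at the same place would cancel, matching j XOR j = 0). So the Nim-value is the XOR of the 1-indexed positions of the heads.
Face-up positions (1-indexed): [6, 7]
XOR 0 with 6: 0 XOR 6 = 6
XOR 6 with 7: 6 XOR 7 = 1
Nim-value = 1

1


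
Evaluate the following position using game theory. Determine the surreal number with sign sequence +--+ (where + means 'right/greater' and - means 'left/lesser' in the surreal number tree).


Sign expansion: +--+
Rule: track bounds (lo, hi), initially (-inf, +inf). On '+', the current value becomes lo and we move to the simplest number in (value, hi): value + 1 if hi = +inf, otherwise the midpoint (value + hi)/2. On '-', the current value becomes hi and we move to value - 1 if lo = -inf, otherwise the midpoint (lo + value)/2.
Start at 0.
Step 1: sign = +, move right. Bounds: (0, +inf). Value = 1
Step 2: sign = -, move left. Bounds: (0, 1). Value = 1/2
Step 3: sign = -, move left. Bounds: (0, 1/2). Value = 1/4
Step 4: sign = +, move right. Bounds: (1/4, 1/2). Value = 3/8
The surreal number with sign expansion +--+ is 3/8.

3/8


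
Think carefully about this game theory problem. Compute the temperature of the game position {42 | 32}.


The game is {42 | 32}, a switch {a | b} with numbers a > b.
Cooling {a | b} by t gives {a - t | b + t}, which stops being hot when a - t = b + t, i.e. at t = (a - b)/2. So the temperature of a switch is (a - b)/2.
Temperature = (Left option - Right option) / 2
= (42 - (32)) / 2
= 10 / 2
= 5

5


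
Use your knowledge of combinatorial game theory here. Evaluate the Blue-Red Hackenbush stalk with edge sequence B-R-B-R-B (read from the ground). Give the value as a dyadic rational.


Edges (from ground): B-R-B-R-B
By Berlekamp's sign-expansion rule, a Blue-Red Hackenbush stalk has the value of the surreal number whose sign sequence is the edge sequence with B -> + and R -> -.
Sign sequence: +-+-+
Trace the sign expansion in the surreal number tree, starting from 0:
Edge 1: B (sign +) -> bounds (0, +inf), value = 1
Edge 2: R (sign -) -> bounds (0, 1), value = 1/2
Edge 3: B (sign +) -> bounds (1/2, 1), value = 3/4
Edge 4: R (sign -) -> bounds (1/2, 3/4), value = 5/8
Edge 5: B (sign +) -> bounds (5/8, 3/4), value = 11/16
Game value = 11/16

11/16


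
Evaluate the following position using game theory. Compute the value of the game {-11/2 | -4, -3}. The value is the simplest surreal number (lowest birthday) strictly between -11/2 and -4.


Left options: {-11/2}, max = -11/2
Right options: {-4, -3}, min = -4
All options are numbers and max(Left) < min(Right), so by the simplicity theorem the value is the simplest (earliest-born) number strictly between -11/2 and -4.
The only integer strictly between -11/2 and -4 is -5.
No non-integer in the interval can be simpler: if x is a non-integer in the interval, then floor(x) or ceil(x) also lies in the interval (the interval contains an integer), and both are proper prefixes of x's sign expansion, i.e. born earlier. So the game value is -5.
Game value = -5

-5


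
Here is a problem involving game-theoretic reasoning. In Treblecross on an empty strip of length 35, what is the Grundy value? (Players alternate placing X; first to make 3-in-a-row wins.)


Treblecross: place X on empty cells; 3-in-a-row wins.
Playing within two cells of an existing X lets the opponent win at once, so sensible play treats the cells i-2..i+2 around each X as dead. The player left with no safe cell loses, so this is a normal-play take-away game on strips of safe cells.
Placing X at cell i (0-indexed) of a strip of k safe cells leaves independent strips of sizes max(0, i-2) and max(0, k-i-3). Hence G(k) = mex{ G(max(0,i-2)) XOR G(max(0,k-i-3)) : 0 <= i < k }, with G(0) = 0.
G(1): splits (0,0):0^0=0 -> mex({0}) = 1
G(2): splits (0,0):0^0=0 -> mex({0}) = 1
G(3): splits (0,0):0^0=0 -> mex({0}) = 1
G(4): splits (0,1):0^1=1 (0,0):0^0=0 -> mex({0, 1}) = 2
G(5): splits (0,2):0^1=1 (0,1):0^1=1 (0,0):0^0=0 -> mex({0, 1}) = 2
G(6) = mex({1}) = 0
G(7) = mex({0, 1, 2}) = 3
G(8) = mex({0, 1, 2}) = 3
G(9) = mex({0, 2}) = 1
G(10) = mex({0, 2, 3}) = 1
G(11) = mex({0, 3}) = 1
G(12) = mex({1, 3}) = 0
G(13) = mex({0, 1, 2, 3}) = 4
G(14) = mex({0, 1, 2}) = 3
G(15) = mex({0, 1, 2}) = 3
G(16) = mex({0, 1, 2, 4}) = 3
G(17) = mex({0, 1, 3, 4}) = 2
G(18) = mex({0, 1, 3, 4}) = 2
G(19) = mex({0, 1, 3, 5}) = 2
G(20) = mex({0, 1, 2, 3, 5}) = 4
G(21) = mex({0, 1, 2, 3, 5}) = 4
G(22) = mex({1, 2, 6}) = 0
G(23) = mex({0, 1, 2, 3, 4, 6}) = 5
G(24) = mex({0, 1, 2, 3, 4}) = 5
G(25) = mex({0, 1, 3, 4, 7}) = 2
G(26) = mex({0, 1, 3, 4, 5, 7}) = 2
G(27) = mex({0, 1, 3, 5}) = 2
G(28) = mex({0, 1, 2, 5}) = 3
G(29) = mex({0, 1, 2, 4, 5, 6}) = 3
G(30) = mex({1, 2, 4, 6}) = 0
G(31) = mex({0, 1, 2, 3, 4, 6}) = 5
G(32) = mex({1, 2, 3, 4, 7}) = 0
G(33) = mex({0, 3, 7}) = 1
G(34) = mex({0, 2, 3, 5, 7}) = 1
G(35) = mex({0, 2, 3, 5, 6}) = 1
Therefore G(35) = 1.

1


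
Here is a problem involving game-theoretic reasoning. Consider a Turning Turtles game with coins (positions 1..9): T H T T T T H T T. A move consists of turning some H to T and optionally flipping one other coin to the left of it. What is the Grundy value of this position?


Coins: T H T T T T H T T
Key fact: a single head at position k behaves exactly like a Nim heap of size k (turning it to T and optionally flipping a coin at j < k corresponds to moving the heap from k to j, or to 0), and heads combine as a disjunctive sum (two heads at the same place would cancel, matching j XOR j = 0). So the Nim-value is the XOR of the 1-indexed positions of the heads.
Face-up positions (1-indexed): [2, 7]
XOR 0 with 2: 0 XOR 2 = 2
XOR 2 with 7: 2 XOR 7 = 5
Nim-value = 5

5


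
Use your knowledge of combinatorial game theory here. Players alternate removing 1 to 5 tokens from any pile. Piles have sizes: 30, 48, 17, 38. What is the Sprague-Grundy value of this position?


Subtraction set: {1, 2, 3, 4, 5}
For this subtraction set, G(n) = n mod 6 (period = max + 1 = 6).
Pile 1 (size 30): G(30) = 30 mod 6 = 0
Pile 2 (size 48): G(48) = 48 mod 6 = 0
Pile 3 (size 17): G(17) = 17 mod 6 = 5
Pile 4 (size 38): G(38) = 38 mod 6 = 2
Total Grundy value = XOR of all: 0 XOR 0 XOR 5 XOR 2 = 7

7


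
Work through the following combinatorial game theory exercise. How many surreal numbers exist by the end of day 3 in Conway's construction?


Day 0: {|} = 0 is born. Count = 1.
Day n: the number of surreal numbers born by day n is 2^(n+1) - 1.
By day 0: 2^1 - 1 = 1
By day 1: 2^2 - 1 = 3
By day 2: 2^3 - 1 = 7
By day 3: 2^4 - 1 = 15
By day 3: 15 surreal numbers.

15


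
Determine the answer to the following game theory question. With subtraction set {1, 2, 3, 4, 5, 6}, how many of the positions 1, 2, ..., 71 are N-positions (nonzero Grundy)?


Subtraction set S = {1, 2, 3, 4, 5, 6}, so G(n) = n mod 7.
G(n) = 0 when n is a multiple of 7.
Multiples of 7 in [1, 71]: 10
N-positions (nonzero Grundy) = 71 - 10 = 61

61


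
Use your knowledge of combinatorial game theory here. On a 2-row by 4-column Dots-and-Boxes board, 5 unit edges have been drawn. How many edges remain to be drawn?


Grid: 2 x 4 boxes, i.e. 3 rows and 5 columns of dots.
Horizontal edges: (rows + 1) * cols = 3 * 4 = 12
Vertical edges: rows * (cols + 1) = 2 * 5 = 10
Total edges: 12 + 10 = 22
Edges drawn: 5
Remaining: 22 - 5 = 17

17


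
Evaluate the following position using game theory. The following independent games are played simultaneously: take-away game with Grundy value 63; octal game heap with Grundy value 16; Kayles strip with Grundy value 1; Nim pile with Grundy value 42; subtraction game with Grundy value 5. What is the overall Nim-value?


By the Sprague-Grundy theorem, the Grundy value of a sum of games is the XOR of individual Grundy values.
take-away game: Grundy value = 63. Running XOR: 0 XOR 63 = 63
octal game heap: Grundy value = 16. Running XOR: 63 XOR 16 = 47
Kayles strip: Grundy value = 1. Running XOR: 47 XOR 1 = 46
Nim pile: Grundy value = 42. Running XOR: 46 XOR 42 = 4
subtraction game: Grundy value = 5. Running XOR: 4 XOR 5 = 1
The combined Grundy value is 1.

1
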